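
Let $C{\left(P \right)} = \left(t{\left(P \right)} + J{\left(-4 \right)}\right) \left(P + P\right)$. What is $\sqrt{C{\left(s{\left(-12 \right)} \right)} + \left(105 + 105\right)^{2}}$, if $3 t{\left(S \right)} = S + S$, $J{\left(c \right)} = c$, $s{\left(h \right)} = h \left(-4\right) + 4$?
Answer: $\frac{2 \sqrt{106401}}{3} \approx 217.46$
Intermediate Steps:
$s{\left(h \right)} = 4 - 4 h$ ($s{\left(h \right)} = - 4 h + 4 = 4 - 4 h$)
$t{\left(S \right)} = \frac{2 S}{3}$ ($t{\left(S \right)} = \frac{S + S}{3} = \frac{2 S}{3}$)
$C{\left(P \right)} = 2 P \left(-4 + \frac{2 P}{3}\right)$ ($C{\left(P \right)} = \left(\frac{2 P}{3} - 4\right) \left(P + P\right) = \left(-4 + \frac{2 P}{3}\right) 2 P = 2 P \left(-4 + \frac{2 P}{3}\right)$)
$\sqrt{C{\left(s{\left(-12 \right)} \right)} + \left(105 + 105\right)^{2}} = \sqrt{\frac{4 \left(4 - -48\right) \left(-6 + \left(4 - -48\right)\right)}{3} + \left(105 + 105\right)^{2}} = \sqrt{\frac{4 \left(4 + 48\right) \left(-6 + \left(4 + 48\right)\right)}{3} + 210^{2}} = \sqrt{\frac{4}{3} \cdot 52 \left(-6 + 52\right) + 44100} = \sqrt{\frac{4}{3} \cdot 52 \cdot 46 + 44100} = \sqrt{\frac{9568}{3} + 44100} = \sqrt{\frac{141868}{3}} = \frac{2 \sqrt{106401}}{3}$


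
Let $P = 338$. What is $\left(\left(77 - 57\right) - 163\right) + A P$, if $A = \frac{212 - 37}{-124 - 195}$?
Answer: $- \frac{104767}{319} \approx -328.42$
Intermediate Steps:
$A = - \frac{175}{319}$ ($A = \frac{175}{-319} = 175 \left(- \frac{1}{319}\right) = - \frac{175}{319} \approx -0.54859$)
$\left(\left(77 - 57\right) - 163\right) + A P = \left(\left(77 - 57\right) - 163\right) - \frac{59150}{319} = \left(20 - 163\right) - \frac{59150}{319} = -143 - \frac{59150}{319} = - \frac{104767}{319}$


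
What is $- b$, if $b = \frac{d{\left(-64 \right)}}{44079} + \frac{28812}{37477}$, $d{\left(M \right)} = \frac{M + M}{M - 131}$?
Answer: $- \frac{247655605916}{322129993185} \approx -0.76881$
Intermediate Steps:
$d{\left(M \right)} = \frac{2 M}{-131 + M}$
$b = \frac{247655605916}{322129993185}$ ($b = \frac{2 \left(-64\right) \frac{1}{-131 - 64}}{44079} + \frac{28812}{37477} = 2 \left(-64\right) \frac{1}{-195} \cdot \frac{1}{44079} + 28812 \cdot \frac{1}{37477} = 2 \left(-64\right) \left(- \frac{1}{195}\right) \frac{1}{44079} + \frac{28812}{37477} = \frac{128}{195} \cdot \frac{1}{44079} + \frac{28812}{37477} = \frac{128}{8595405} + \frac{28812}{37477} = \frac{247655605916}{322129993185} \approx 0.76881$)
$- b = \left(-1\right) \frac{247655605916}{322129993185} = - \frac{247655605916}{322129993185}$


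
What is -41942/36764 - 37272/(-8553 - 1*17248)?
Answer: 144061133/474273982 ≈ 0.30375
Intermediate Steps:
-41942/36764 - 37272/(-8553 - 1*17248) = -41942*1/36764 - 37272/(-8553 - 17248) = -20971/18382 - 37272/(-25801) = -20971/18382 - 37272*(-1/25801) = -20971/18382 + 37272/25801 = 144061133/474273982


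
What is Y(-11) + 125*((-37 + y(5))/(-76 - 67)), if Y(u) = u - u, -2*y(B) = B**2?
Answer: 1125/26 ≈ 43.269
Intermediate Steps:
y(B) = -B**2/2
Y(u) = 0
Y(-11) + 125*((-37 + y(5))/(-76 - 67)) = 0 + 125*((-37 - 1/2*5**2)/(-76 - 67)) = 0 + 125*((-37 - 1/2*25)/(-143)) = 0 + 125*((-37 - 25/2)*(-1/143)) = 0 + 125*(-99/2*(-1/143)) = 0 + 125*(9/26) = 0 + 1125/26 = 1125/26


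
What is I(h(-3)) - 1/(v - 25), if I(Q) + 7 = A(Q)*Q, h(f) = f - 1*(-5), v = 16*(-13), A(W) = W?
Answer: -698/233 ≈ -2.9957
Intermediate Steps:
v = -208
h(f) = 5 + f (h(f) = f + 5 = 5 + f)
I(Q) = -7 + Q² (I(Q) = -7 + Q*Q = -7 + Q²)
I(h(-3)) - 1/(v - 25) = (-7 + (5 - 3)²) - 1/(-208 - 25) = (-7 + 2²) - 1/(-233) = (-7 + 4) - 1*(-1/233) = -3 + 1/233 = -698/233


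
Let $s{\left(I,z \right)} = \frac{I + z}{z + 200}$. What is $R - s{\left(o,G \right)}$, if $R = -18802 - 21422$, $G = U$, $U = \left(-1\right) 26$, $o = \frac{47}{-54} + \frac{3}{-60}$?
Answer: $- \frac{3779432503}{93960} \approx -40224.0$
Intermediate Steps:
$o = - \frac{497}{540}$ ($o = 47 \left(- \frac{1}{54}\right) + 3 \left(- \frac{1}{60}\right) = - \frac{47}{54} - \frac{1}{20} = - \frac{497}{540} \approx -0.92037$)
$U = -26$
$G = -26$
$R = -40224$ ($R = -18802 - 21422 = -40224$)
$s{\left(I,z \right)} = \frac{I + z}{200 + z}$
$R - s{\left(o,G \right)} = -40224 - \frac{- \frac{497}{540} - 26}{200 - 26} = -40224 - \frac{1}{174} \left(- \frac{14537}{540}\right) = -40224 - - \frac{14537}{93960} = -40224 + \frac{14537}{93960} = - \frac{3779432503}{93960}$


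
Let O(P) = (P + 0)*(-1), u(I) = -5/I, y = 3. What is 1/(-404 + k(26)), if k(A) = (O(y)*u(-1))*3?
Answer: -1/449 ≈ -0.0022272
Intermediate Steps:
O(P) = -P (O(P) = P*(-1) = -P)
k(A) = -45 (k(A) = ((-1*3)*(-5/(-1)))*3 = -(-15)*(-1)*3 = -3*5*3 = -15*3 = -45)
1/(-404 + k(26)) = 1/(-404 - 45) = 1/(-449) = -1/449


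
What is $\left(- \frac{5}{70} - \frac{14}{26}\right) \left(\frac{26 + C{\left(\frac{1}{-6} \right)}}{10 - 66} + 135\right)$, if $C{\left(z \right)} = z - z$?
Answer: $- \frac{418137}{5096} \approx -82.052$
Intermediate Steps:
$C{\left(z \right)} = 0$
$\left(- \frac{5}{70} - \frac{14}{26}\right) \left(\frac{26 + C{\left(\frac{1}{-6} \right)}}{10 - 66} + 135\right) = \left(- \frac{5}{70} - \frac{14}{26}\right) \left(\frac{26 + 0}{10 - 66} + 135\right) = \left(\left(-5\right) \frac{1}{70} - \frac{7}{13}\right) \left(\frac{26}{-56} + 135\right) = \left(- \frac{1}{14} - \frac{7}{13}\right) \left(26 \left(- \frac{1}{56}\right) + 135\right) = - \frac{111 \left(- \frac{13}{28} + 135\right)}{182} = \left(- \frac{111}{182}\right) \frac{3767}{28} = - \frac{418137}{5096}$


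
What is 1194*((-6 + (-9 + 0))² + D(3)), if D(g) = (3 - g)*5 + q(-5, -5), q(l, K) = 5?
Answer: 274620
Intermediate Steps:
D(g) = 20 - 5*g (D(g) = (3 - g)*5 + 5 = (15 - 5*g) + 5 = 20 - 5*g)
1194*((-6 + (-9 + 0))² + D(3)) = 1194*((-6 + (-9 + 0))² + (20 - 5*3)) = 1194*((-6 - 9)² + (20 - 15)) = 1194*((-15)² + 5) = 1194*(225 + 5) = 1194*230 = 274620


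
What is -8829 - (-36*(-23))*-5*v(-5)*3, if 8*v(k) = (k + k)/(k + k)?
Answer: -14553/2 ≈ -7276.5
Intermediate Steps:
v(k) = 1/8 (v(k) = ((k + k)/(k + k))/8 = ((2*k)/((2*k)))/8 = ((2*k)*(1/(2*k)))/8 = (1/8)*1 = 1/8)
-8829 - (-36*(-23))*-5*v(-5)*3 = -8829 - (-36*(-23))*-5*1/8*3 = -8829 - 828*(-5/8*3) = -8829 - 828*(-15)/8 = -8829 - 1*(-3105/2) = -8829 + 3105/2 = -14553/2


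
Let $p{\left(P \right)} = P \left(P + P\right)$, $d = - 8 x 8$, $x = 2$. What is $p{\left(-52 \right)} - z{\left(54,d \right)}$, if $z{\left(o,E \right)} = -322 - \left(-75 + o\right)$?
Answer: $5709$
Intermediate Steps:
$d = -128$ ($d = \left(-8\right) 2 \cdot 8 = \left(-16\right) 8 = -128$)
$p{\left(P \right)} = 2 P^{2}$ ($p{\left(P \right)} = P 2 P = 2 P^{2}$)
$z{\left(o,E \right)} = -247 - o$ ($z{\left(o,E \right)} = -322 - \left(-75 + o\right) = -247 - o$)
$p{\left(-52 \right)} - z{\left(54,d \right)} = 2 \left(-52\right)^{2} - \left(-247 - 54\right) = 2 \cdot 2704 - \left(-247 - 54\right) = 5408 - -301 = 5408 + 301 = 5709$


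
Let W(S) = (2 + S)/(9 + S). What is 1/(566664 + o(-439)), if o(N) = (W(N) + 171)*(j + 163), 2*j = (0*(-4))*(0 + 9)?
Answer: 430/255722141 ≈ 1.6815e-6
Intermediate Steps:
W(S) = (2 + S)/(9 + S)
j = 0 (j = ((0*(-4))*(0 + 9))/2 = (0*9)/2 = (½)*0 = 0)
o(N) = 27873 + 163*(2 + N)/(9 + N) (o(N) = ((2 + N)/(9 + N) + 171)*(0 + 163) = (171 + (2 + N)/(9 + N))*163 = 27873 + 163*(2 + N)/(9 + N))
1/(566664 + o(-439)) = 1/(566664 + 163*(1541 + 172*(-439))/(9 - 439)) = 1/(566664 + 163*(1541 - 75508)/(-430)) = 1/(566664 + 163*(-1/430)*(-73967)) = 1/(566664 + 12056621/430) = 1/(255722141/430) = 430/255722141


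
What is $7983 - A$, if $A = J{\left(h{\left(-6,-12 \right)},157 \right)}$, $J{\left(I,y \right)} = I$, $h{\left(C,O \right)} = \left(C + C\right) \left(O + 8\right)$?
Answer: $7935$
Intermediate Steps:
$h{\left(C,O \right)} = 2 C \left(8 + O\right)$
$A = 48$ ($A = 2 \left(-6\right) \left(8 - 12\right) = 2 \left(-6\right) \left(-4\right) = 48$)
$7983 - A = 7983 - 48 = 7935$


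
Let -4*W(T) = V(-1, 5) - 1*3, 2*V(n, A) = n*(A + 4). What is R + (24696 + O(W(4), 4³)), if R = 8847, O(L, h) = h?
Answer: 33607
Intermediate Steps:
V(n, A) = n*(4 + A)/2 (V(n, A) = (n*(A + 4))/2 = (n*(4 + A))/2 = n*(4 + A)/2)
W(T) = 15/8 (W(T) = -((½)*(-1)*(4 + 5) - 1*3)/4 = -((½)*(-1)*9 - 3)/4 = -(-9/2 - 3)/4 = -¼*(-15/2) = 15/8)
R + (24696 + O(W(4), 4³)) = 8847 + (24696 + 4³) = 8847 + (24696 + 64) = 8847 + 24760 = 33607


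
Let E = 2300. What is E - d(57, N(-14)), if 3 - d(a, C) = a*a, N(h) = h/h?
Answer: 5546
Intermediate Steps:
N(h) = 1
d(a, C) = 3 - a**2 (d(a, C) = 3 - a*a = 3 - a**2)
E - d(57, N(-14)) = 2300 - (3 - 1*57**2) = 2300 - (3 - 1*3249) = 2300 - (3 - 3249) = 2300 - 1*(-3246) = 2300 + 3246 = 5546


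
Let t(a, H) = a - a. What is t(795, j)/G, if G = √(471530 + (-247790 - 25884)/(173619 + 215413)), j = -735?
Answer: 0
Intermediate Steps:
t(a, H) = 0
G = √4460251522236447/97258 (G = √(471530 - 273674/389032) = √(471530 - 273674*1/389032) = √(471530 - 136837/194516) = √(91719992643/194516) = √4460251522236447/97258 ≈ 686.68)
t(795, j)/G = 0/((√4460251522236447/97258)) = 0*(2*√4460251522236447/91719992643) = 0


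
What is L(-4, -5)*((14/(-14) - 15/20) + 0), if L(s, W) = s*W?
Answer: -35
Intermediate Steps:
L(s, W) = W*s
L(-4, -5)*((14/(-14) - 15/20) + 0) = (-5*(-4))*((14/(-14) - 15/20) + 0) = 20*((14*(-1/14) - 15*1/20) + 0) = 20*((-1 - ¾) + 0) = 20*(-7/4 + 0) = 20*(-7/4) = -35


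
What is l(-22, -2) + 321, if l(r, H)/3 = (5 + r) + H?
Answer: 264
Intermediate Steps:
l(r, H) = 15 + 3*H + 3*r (l(r, H) = 3*((5 + r) + H) = 3*(5 + H + r) = 15 + 3*H + 3*r)
l(-22, -2) + 321 = (15 + 3*(-2) + 3*(-22)) + 321 = (15 - 6 - 66) + 321 = -57 + 321 = 264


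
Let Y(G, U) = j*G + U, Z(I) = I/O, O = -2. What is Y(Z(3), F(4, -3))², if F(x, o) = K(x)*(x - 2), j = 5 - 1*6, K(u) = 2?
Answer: 121/4 ≈ 30.250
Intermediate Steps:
j = -1 (j = 5 - 6 = -1)
F(x, o) = -4 + 2*x (F(x, o) = 2*(x - 2) = 2*(-2 + x) = -4 + 2*x)
Z(I) = -I/2 (Z(I) = I/(-2) = I*(-½) = -I/2)
Y(G, U) = U - G (Y(G, U) = -G + U = U - G)
Y(Z(3), F(4, -3))² = ((-4 + 2*4) - (-1)*3/2)² = ((-4 + 8) - 1*(-3/2))² = (4 + 3/2)² = (11/2)² = 121/4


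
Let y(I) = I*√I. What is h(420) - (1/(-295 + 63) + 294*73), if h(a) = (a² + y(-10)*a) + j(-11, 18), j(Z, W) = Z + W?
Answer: 35947241/232 - 4200*I*√10 ≈ 1.5495e+5 - 13282.0*I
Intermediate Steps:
j(Z, W) = W + Z
y(I) = I^(3/2)
h(a) = 7 + a² - 10*I*a*√10 (h(a) = (a² + (-10)^(3/2)*a) + (18 - 11) = (a² + (-10*I*√10)*a) + 7 = (a² - 10*I*a*√10) + 7 = 7 + a² - 10*I*a*√10)
h(420) - (1/(-295 + 63) + 294*73) = (7 + 420² - 10*I*420*√10) - (1/(-295 + 63) + 294*73) = (7 + 176400 - 4200*I*√10) - (1/(-232) + 21462) = (176407 - 4200*I*√10) - (-1/232 + 21462) = (176407 - 4200*I*√10) - 1*4979183/232 = (176407 - 4200*I*√10) - 4979183/232 = 35947241/232 - 4200*I*√10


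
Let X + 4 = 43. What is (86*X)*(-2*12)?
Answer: -80496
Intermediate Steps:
X = 39 (X = -4 + 43 = 39)
(86*X)*(-2*12) = (86*39)*(-2*12) = 3354*(-24) = -80496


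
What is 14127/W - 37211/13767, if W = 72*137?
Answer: -19173655/15088632 ≈ -1.2707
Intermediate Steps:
W = 9864
14127/W - 37211/13767 = 14127/9864 - 37211/13767 = 14127*(1/9864) - 37211*1/13767 = 4709/3288 - 37211/13767 = -19173655/15088632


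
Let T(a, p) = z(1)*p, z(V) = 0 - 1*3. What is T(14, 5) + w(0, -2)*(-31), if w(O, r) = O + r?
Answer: 47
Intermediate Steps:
z(V) = -3 (z(V) = 0 - 3 = -3)
T(a, p) = -3*p
T(14, 5) + w(0, -2)*(-31) = -3*5 + (0 - 2)*(-31) = -15 - 2*(-31) = -15 + 62 = 47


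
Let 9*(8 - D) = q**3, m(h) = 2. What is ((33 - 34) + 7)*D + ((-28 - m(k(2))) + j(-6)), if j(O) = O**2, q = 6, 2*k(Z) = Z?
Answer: -90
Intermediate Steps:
k(Z) = Z/2
D = -16 (D = 8 - 1/9*6**3 = 8 - 1/9*216 = 8 - 24 = -16)
((33 - 34) + 7)*D + ((-28 - m(k(2))) + j(-6)) = ((33 - 34) + 7)*(-16) + ((-28 - 1*2) + (-6)**2) = (-1 + 7)*(-16) + ((-28 - 2) + 36) = 6*(-16) + (-30 + 36) = -96 + 6 = -90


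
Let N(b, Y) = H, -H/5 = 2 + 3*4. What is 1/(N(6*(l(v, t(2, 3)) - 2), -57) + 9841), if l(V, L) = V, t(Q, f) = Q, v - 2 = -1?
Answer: 1/9771 ≈ 0.00010234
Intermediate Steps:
v = 1 (v = 2 - 1 = 1)
H = -70 (H = -5*(2 + 3*4) = -5*(2 + 12) = -5*14 = -70)
N(b, Y) = -70
1/(N(6*(l(v, t(2, 3)) - 2), -57) + 9841) = 1/(-70 + 9841) = 1/9771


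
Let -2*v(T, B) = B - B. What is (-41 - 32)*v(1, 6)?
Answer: 0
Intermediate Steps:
v(T, B) = 0 (v(T, B) = -(B - B)/2 = -½*0 = 0)
(-41 - 32)*v(1, 6) = (-41 - 32)*0 = -73*0 = 0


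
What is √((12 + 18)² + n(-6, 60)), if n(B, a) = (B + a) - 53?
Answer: √901 ≈ 30.017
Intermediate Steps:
n(B, a) = -53 + B + a
√((12 + 18)² + n(-6, 60)) = √((12 + 18)² + (-53 - 6 + 60)) = √(30² + 1) = √(900 + 1) = √901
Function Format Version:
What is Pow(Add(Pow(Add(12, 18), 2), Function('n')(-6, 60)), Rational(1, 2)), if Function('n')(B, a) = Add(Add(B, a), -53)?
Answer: Pow(901, Rational(1, 2)) ≈ 30.017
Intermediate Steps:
Function('n')(B, a) = Add(-53, B, a)
Pow(Add(Pow(Add(12, 18), 2), Function('n')(-6, 60)), Rational(1, 2)) = Pow(Add(Pow(Add(12, 18), 2), Add(-53, -6, 60)), Rational(1, 2)) = Pow(Add(Pow(30, 2), 1), Rational(1, 2)) = Pow(Add(900, 1), Rational(1, 2)) = Pow(901, Rational(1, 2))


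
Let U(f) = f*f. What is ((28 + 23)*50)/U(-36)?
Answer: 425/216 ≈ 1.9676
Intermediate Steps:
U(f) = f²
((28 + 23)*50)/U(-36) = ((28 + 23)*50)/((-36)²) = (51*50)/1296 = 2550*(1/1296) = 425/216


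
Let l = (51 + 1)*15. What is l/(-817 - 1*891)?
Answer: -195/427 ≈ -0.45667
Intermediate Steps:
l = 780 (l = 52*15 = 780)
l/(-817 - 1*891) = 780/(-817 - 1*891) = 780/(-817 - 891) = 780/(-1708) = 780*(-1/1708) = -195/427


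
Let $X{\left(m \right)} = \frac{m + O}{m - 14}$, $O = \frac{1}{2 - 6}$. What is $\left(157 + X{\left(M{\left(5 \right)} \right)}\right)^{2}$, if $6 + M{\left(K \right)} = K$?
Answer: $\frac{3553225}{144} \approx 24675.0$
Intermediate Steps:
$M{\left(K \right)} = -6 + K$
$O = - \frac{1}{4}$ ($O = \frac{1}{-4} = - \frac{1}{4} \approx -0.25$)
$X{\left(m \right)} = \frac{- \frac{1}{4} + m}{-14 + m}$ ($X{\left(m \right)} = \frac{m - \frac{1}{4}}{m - 14} = \frac{- \frac{1}{4} + m}{-14 + m}$)
$\left(157 + X{\left(M{\left(5 \right)} \right)}\right)^{2} = \left(157 + \frac{- \frac{1}{4} + \left(-6 + 5\right)}{-14 + \left(-6 + 5\right)}\right)^{2} = \left(157 + \frac{- \frac{1}{4} - 1}{-14 - 1}\right)^{2} = \left(157 + \frac{1}{-15} \left(- \frac{5}{4}\right)\right)^{2} = \left(157 - - \frac{1}{12}\right)^{2} = \left(157 + \frac{1}{12}\right)^{2} = \left(\frac{1885}{12}\right)^{2} = \frac{3553225}{144}$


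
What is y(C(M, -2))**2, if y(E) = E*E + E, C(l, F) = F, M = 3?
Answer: 4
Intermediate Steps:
y(E) = E + E**2 (y(E) = E**2 + E = E + E**2)
y(C(M, -2))**2 = (-2*(1 - 2))**2 = (-2*(-1))**2 = 2**2 = 4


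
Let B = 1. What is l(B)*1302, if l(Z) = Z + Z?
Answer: 2604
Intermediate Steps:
l(Z) = 2*Z
l(B)*1302 = (2*1)*1302 = 2*1302 = 2604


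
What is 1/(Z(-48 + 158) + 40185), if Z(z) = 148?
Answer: 1/40333 ≈ 2.4794e-5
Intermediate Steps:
1/(Z(-48 + 158) + 40185) = 1/(148 + 40185) = 1/40333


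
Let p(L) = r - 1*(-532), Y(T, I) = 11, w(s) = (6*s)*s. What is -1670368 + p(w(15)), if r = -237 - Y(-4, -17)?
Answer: -1670084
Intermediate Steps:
w(s) = 6*s²
r = -248 (r = -237 - 1*11 = -237 - 11 = -248)
p(L) = 284 (p(L) = -248 - 1*(-532) = -248 + 532 = 284)
-1670368 + p(w(15)) = -1670368 + 284 = -1670084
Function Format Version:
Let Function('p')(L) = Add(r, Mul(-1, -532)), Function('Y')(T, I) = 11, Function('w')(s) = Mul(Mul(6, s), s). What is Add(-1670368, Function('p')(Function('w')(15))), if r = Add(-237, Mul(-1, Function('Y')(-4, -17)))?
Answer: -1670084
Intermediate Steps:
Function('w')(s) = Mul(6, Pow(s, 2))
r = -248 (r = Add(-237, Mul(-1, 11)) = Add(-237, -11) = -248)
Function('p')(L) = 284 (Function('p')(L) = Add(-248, Mul(-1, -532)) = Add(-248, 532) = 284)
Add(-1670368, Function('p')(Function('w')(15))) = Add(-1670368, 284) = -1670084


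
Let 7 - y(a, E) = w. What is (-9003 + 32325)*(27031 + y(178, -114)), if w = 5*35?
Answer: 626498886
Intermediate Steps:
w = 175
y(a, E) = -168 (y(a, E) = 7 - 1*175 = 7 - 175 = -168)
(-9003 + 32325)*(27031 + y(178, -114)) = (-9003 + 32325)*(27031 - 168) = 23322*26863 = 626498886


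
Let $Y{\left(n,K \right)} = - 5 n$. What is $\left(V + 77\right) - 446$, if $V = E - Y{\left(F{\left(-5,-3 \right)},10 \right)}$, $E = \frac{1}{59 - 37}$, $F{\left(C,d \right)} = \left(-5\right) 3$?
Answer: $- \frac{9767}{22} \approx -443.95$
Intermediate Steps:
$F{\left(C,d \right)} = -15$
$E = \frac{1}{22} \approx 0.045455$
$V = - \frac{1649}{22}$ ($V = \frac{1}{22} - \left(-5\right) \left(-15\right) = \frac{1}{22} - 75 = - \frac{1649}{22} \approx -74.955$)
$\left(V + 77\right) - 446 = \left(- \frac{1649}{22} + 77\right) - 446 = \frac{45}{22} - 446 = - \frac{9767}{22}$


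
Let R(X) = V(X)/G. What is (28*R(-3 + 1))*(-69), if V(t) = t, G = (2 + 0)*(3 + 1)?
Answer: 483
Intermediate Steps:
G = 8 (G = 2*4 = 8)
R(X) = X/8
(28*R(-3 + 1))*(-69) = (28*((-3 + 1)/8))*(-69) = (28*((⅛)*(-2)))*(-69) = (28*(-¼))*(-69) = -7*(-69) = 483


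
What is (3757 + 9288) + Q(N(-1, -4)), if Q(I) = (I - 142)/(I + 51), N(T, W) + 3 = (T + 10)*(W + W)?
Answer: 313297/24 ≈ 13054.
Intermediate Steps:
N(T, W) = -3 + 2*W*(10 + T) (N(T, W) = -3 + (T + 10)*(W + W) = -3 + (10 + T)*(2*W) = -3 + 2*W*(10 + T))
Q(I) = (-142 + I)/(51 + I)
(3757 + 9288) + Q(N(-1, -4)) = (3757 + 9288) + (-142 + (-3 + 20*(-4) + 2*(-1)*(-4)))/(51 + (-3 + 20*(-4) + 2*(-1)*(-4))) = 13045 + (-142 + (-3 - 80 + 8))/(51 + (-3 - 80 + 8)) = 13045 + (-142 - 75)/(51 - 75) = 13045 - 217/(-24) = 13045 - 1/24*(-217) = 13045 + 217/24 = 313297/24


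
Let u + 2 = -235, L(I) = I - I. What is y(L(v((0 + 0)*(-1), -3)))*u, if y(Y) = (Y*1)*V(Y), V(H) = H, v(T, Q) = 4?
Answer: 0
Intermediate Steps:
L(I) = 0
y(Y) = Y² (y(Y) = (Y*1)*Y = Y*Y = Y²)
u = -237 (u = -2 - 235 = -237)
y(L(v((0 + 0)*(-1), -3)))*u = 0²*(-237) = 0*(-237) = 0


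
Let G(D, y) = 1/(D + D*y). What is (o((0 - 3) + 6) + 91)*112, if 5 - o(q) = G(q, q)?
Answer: 32228/3 ≈ 10743.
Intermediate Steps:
o(q) = 5 - 1/(q*(1 + q))
(o((0 - 3) + 6) + 91)*112 = ((5 - 1/(((0 - 3) + 6)*(1 + ((0 - 3) + 6)))) + 91)*112 = ((5 - 1/((-3 + 6)*(1 + (-3 + 6)))) + 91)*112 = ((5 - 1/(3*(1 + 3))) + 91)*112 = ((5 - 1*⅓/4) + 91)*112 = ((5 - 1*⅓*¼) + 91)*112 = ((5 - 1/12) + 91)*112 = (59/12 + 91)*112 = (1151/12)*112 = 32228/3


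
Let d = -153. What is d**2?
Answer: 23409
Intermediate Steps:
d**2 = (-153)**2 = 23409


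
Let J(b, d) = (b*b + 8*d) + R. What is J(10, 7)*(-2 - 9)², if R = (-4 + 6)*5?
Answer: 20086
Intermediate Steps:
R = 10 (R = 2*5 = 10)
J(b, d) = 10 + b² + 8*d (J(b, d) = (b*b + 8*d) + 10 = (b² + 8*d) + 10 = 10 + b² + 8*d)
J(10, 7)*(-2 - 9)² = (10 + 10² + 8*7)*(-2 - 9)² = (10 + 100 + 56)*(-11)² = 166*121 = 20086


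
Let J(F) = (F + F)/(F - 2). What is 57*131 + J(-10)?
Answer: 22406/3 ≈ 7468.7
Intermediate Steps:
J(F) = 2*F/(-2 + F) (J(F) = (2*F)/(-2 + F) = 2*F/(-2 + F))
57*131 + J(-10) = 57*131 + 2*(-10)/(-2 - 10) = 7467 + 2*(-10)/(-12) = 7467 + 2*(-10)*(-1/12) = 7467 + 5/3 = 22406/3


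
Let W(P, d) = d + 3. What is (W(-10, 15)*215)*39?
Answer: 150930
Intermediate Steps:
W(P, d) = 3 + d
(W(-10, 15)*215)*39 = ((3 + 15)*215)*39 = (18*215)*39 = 3870*39 = 150930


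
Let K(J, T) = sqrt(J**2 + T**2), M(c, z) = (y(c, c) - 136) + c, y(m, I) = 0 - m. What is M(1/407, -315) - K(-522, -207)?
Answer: -136 - 9*sqrt(3893) ≈ -697.54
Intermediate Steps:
y(m, I) = -m
M(c, z) = -136 (M(c, z) = (-c - 136) + c = (-136 - c) + c = -136)
M(1/407, -315) - K(-522, -207) = -136 - sqrt((-522)**2 + (-207)**2) = -136 - sqrt(272484 + 42849) = -136 - sqrt(315333) = -136 - 9*sqrt(3893)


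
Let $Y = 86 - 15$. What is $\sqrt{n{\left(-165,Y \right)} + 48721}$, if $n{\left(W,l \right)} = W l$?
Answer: $\sqrt{37006} \approx 192.37$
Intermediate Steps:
$Y = 71$
$\sqrt{n{\left(-165,Y \right)} + 48721} = \sqrt{\left(-165\right) 71 + 48721} = \sqrt{-11715 + 48721} = \sqrt{37006}$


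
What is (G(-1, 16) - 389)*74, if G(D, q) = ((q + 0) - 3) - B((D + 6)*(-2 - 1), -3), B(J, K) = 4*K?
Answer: -26936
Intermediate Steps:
G(D, q) = 9 + q (G(D, q) = ((q + 0) - 3) - 4*(-3) = (q - 3) - 1*(-12) = (-3 + q) + 12 = 9 + q)
(G(-1, 16) - 389)*74 = ((9 + 16) - 389)*74 = (25 - 389)*74 = -364*74 = -26936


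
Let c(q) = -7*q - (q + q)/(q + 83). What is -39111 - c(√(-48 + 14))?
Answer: (-38528*√34 + 3246451*I)/(√34 - 83*I) ≈ -39111.0 + 40.956*I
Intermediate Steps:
c(q) = -7*q - 2*q/(83 + q)
-39111 - c(√(-48 + 14)) = -39111 - (-1)*√(-48 + 14)*(583 + 7*√(-48 + 14))/(83 + √(-48 + 14)) = -39111 - (-1)*√(-34)*(583 + 7*√(-34))/(83 + √(-34)) = -39111 - (-1)*I*√34*(583 + 7*(I*√34))/(83 + I*√34) = -39111 - (-1)*I*√34*(583 + 7*I*√34)/(83 + I*√34) = -39111 + I*√34*(583 + 7*I*√34)/(83 + I*√34)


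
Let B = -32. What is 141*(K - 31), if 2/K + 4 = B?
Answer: -26273/6 ≈ -4378.8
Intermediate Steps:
K = -1/18 (K = 2/(-4 - 32) = 2/(-36) = 2*(-1/36) = -1/18 ≈ -0.055556)
141*(K - 31) = 141*(-1/18 - 31) = 141*(-559/18) = -26273/6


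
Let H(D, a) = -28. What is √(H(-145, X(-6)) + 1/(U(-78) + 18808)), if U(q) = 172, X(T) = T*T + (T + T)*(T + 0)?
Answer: I*√2521678055/9490 ≈ 5.2915*I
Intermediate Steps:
X(T) = 3*T² (X(T) = T² + (2*T)*T = T² + 2*T² = 3*T²)
√(H(-145, X(-6)) + 1/(U(-78) + 18808)) = √(-28 + 1/(172 + 18808)) = √(-28 + 1/18980) = √(-531439/18980) = I*√2521678055/9490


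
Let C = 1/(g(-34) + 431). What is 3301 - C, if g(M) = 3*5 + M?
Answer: 1360011/412 ≈ 3301.0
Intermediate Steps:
g(M) = 15 + M
C = 1/412 (C = 1/((15 - 34) + 431) = 1/(-19 + 431) = 1/412 ≈ 0.0024272)
3301 - C = 3301 - 1*1/412 = 3301 - 1/412 = 1360011/412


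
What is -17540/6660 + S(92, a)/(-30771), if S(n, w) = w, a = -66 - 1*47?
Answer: -332698/126503 ≈ -2.6300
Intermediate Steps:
a = -113 (a = -66 - 47 = -113)
-17540/6660 + S(92, a)/(-30771) = -17540/6660 - 113/(-30771) = -17540*1/6660 - 113*(-1/30771) = -877/333 + 113/30771 = -332698/126503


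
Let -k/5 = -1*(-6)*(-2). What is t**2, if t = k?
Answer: 3600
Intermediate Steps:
k = 60 (k = -5*(-1*(-6))*(-2) = -30*(-2) = -5*(-12) = 60)
t = 60
t**2 = 60**2 = 3600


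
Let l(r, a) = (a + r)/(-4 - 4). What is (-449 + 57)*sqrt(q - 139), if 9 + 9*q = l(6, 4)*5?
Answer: -196*I*sqrt(5065)/3 ≈ -4649.7*I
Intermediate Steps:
l(r, a) = -a/8 - r/8 (l(r, a) = (a + r)/(-8) = (a + r)*(-1/8) = -a/8 - r/8)
q = -61/36 (q = -1 + ((-1/8*4 - 1/8*6)*5)/9 = -1 + ((-1/2 - 3/4)*5)/9 = -1 + (-5/4*5)/9 = -1 + (1/9)*(-25/4) = -1 - 25/36 = -61/36 ≈ -1.6944)
(-449 + 57)*sqrt(q - 139) = (-449 + 57)*sqrt(-61/36 - 139) = -196*I*sqrt(5065)/3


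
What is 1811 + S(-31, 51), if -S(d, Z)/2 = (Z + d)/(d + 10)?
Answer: 38071/21 ≈ 1812.9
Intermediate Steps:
S(d, Z) = -2*(Z + d)/(10 + d) (S(d, Z) = -2*(Z + d)/(d + 10) = -2*(Z + d)/(10 + d))
1811 + S(-31, 51) = 1811 + 2*(-1*51 - 1*(-31))/(10 - 31) = 1811 + 2*(-51 + 31)/(-21) = 1811 + 2*(-1/21)*(-20) = 1811 + 40/21 = 38071/21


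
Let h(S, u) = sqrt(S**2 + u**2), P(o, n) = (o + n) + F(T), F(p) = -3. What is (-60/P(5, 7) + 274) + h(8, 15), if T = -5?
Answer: 853/3 ≈ 284.33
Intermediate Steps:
P(o, n) = -3 + n + o (P(o, n) = (o + n) - 3 = (n + o) - 3 = -3 + n + o)
(-60/P(5, 7) + 274) + h(8, 15) = (-60/(-3 + 7 + 5) + 274) + sqrt(8**2 + 15**2) = (-60/9 + 274) + sqrt(64 + 225) = (-60*1/9 + 274) + sqrt(289) = (-20/3 + 274) + 17 = 802/3 + 17 = 853/3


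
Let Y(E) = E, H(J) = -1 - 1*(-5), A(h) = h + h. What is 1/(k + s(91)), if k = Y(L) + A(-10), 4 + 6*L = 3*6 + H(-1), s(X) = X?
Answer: 1/74 ≈ 0.013514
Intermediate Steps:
A(h) = 2*h
H(J) = 4 (H(J) = -1 + 5 = 4)
L = 3 (L = -⅔ + (3*6 + 4)/6 = -⅔ + (18 + 4)/6 = -⅔ + (⅙)*22 = -⅔ + 11/3 = 3)
k = -17 (k = 3 + 2*(-10) = 3 - 20 = -17)
1/(k + s(91)) = 1/(-17 + 91) = 1/74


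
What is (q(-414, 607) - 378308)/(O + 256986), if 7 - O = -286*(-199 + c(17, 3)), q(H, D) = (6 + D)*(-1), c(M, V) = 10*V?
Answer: -126307/69553 ≈ -1.8160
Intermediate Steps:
q(H, D) = -6 - D
O = -48327 (O = 7 - (-286)*(-199 + 10*3) = 7 - (-286)*(-199 + 30) = 7 - (-286)*(-169) = 7 - 1*48334 = 7 - 48334 = -48327)
(q(-414, 607) - 378308)/(O + 256986) = ((-6 - 1*607) - 378308)/(-48327 + 256986) = ((-6 - 607) - 378308)/208659 = (-613 - 378308)*(1/208659) = -378921*1/208659 = -126307/69553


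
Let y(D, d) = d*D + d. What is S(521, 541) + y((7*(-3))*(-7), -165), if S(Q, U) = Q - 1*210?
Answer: -24109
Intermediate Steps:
y(D, d) = d + D*d (y(D, d) = D*d + d = d + D*d)
S(Q, U) = -210 + Q (S(Q, U) = Q - 210 = -210 + Q)
S(521, 541) + y((7*(-3))*(-7), -165) = (-210 + 521) - 165*(1 + (7*(-3))*(-7)) = 311 - 165*(1 - 21*(-7)) = 311 - 165*(1 + 147) = 311 - 165*148 = 311 - 24420 = -24109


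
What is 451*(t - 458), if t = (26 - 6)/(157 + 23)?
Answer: -1858571/9 ≈ -2.0651e+5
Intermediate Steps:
t = ⅑ (t = 20/180 = 20*(1/180) = ⅑ ≈ 0.11111)
451*(t - 458) = 451*(⅑ - 458) = 451*(-4121/9) = -1858571/9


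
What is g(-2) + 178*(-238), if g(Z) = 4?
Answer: -42360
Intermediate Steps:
g(-2) + 178*(-238) = 4 + 178*(-238) = 4 - 42364 = -42360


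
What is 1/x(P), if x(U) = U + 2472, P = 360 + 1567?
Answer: 1/4399 ≈ 0.00022732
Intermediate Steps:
P = 1927
x(U) = 2472 + U
1/x(P) = 1/(2472 + 1927) = 1/4399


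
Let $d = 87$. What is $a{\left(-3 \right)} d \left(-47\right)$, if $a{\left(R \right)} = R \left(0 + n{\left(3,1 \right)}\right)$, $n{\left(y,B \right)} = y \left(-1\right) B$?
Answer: $-36801$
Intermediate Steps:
$n{\left(y,B \right)} = - B y$ ($n{\left(y,B \right)} = - y B = - B y$)
$a{\left(R \right)} = - 3 R$ ($a{\left(R \right)} = R \left(0 - 1 \cdot 3\right) = R \left(0 - 3\right) = R \left(-3\right) = - 3 R$)
$a{\left(-3 \right)} d \left(-47\right) = \left(-3\right) \left(-3\right) 87 \left(-47\right) = 9 \cdot 87 \left(-47\right) = 783 \left(-47\right) = -36801$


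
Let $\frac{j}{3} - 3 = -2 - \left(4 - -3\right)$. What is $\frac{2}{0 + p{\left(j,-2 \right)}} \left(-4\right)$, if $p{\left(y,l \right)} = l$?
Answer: $4$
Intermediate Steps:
$j = -18$ ($j = 9 + 3 \left(-2 - \left(4 - -3\right)\right) = 9 + 3 \left(-2 - \left(4 + 3\right)\right) = 9 + 3 \left(-2 - 7\right) = 9 + 3 \left(-9\right) = 9 - 27 = -18$)
$\frac{2}{0 + p{\left(j,-2 \right)}} \left(-4\right) = \frac{2}{0 - 2} \left(-4\right) = \frac{2}{-2} \left(-4\right) = 2 \left(- \frac{1}{2}\right) \left(-4\right) = \left(-1\right) \left(-4\right) = 4$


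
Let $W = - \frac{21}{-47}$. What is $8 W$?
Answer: $\frac{168}{47} \approx 3.5745$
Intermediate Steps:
$W = \frac{21}{47}$ ($W = \left(-21\right) \left(- \frac{1}{47}\right) = \frac{21}{47} \approx 0.44681$)
$8 W = 8 \cdot \frac{21}{47} = \frac{168}{47}$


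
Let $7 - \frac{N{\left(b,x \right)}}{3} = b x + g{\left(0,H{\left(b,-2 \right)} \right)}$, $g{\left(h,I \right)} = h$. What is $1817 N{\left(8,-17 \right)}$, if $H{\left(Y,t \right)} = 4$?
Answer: $779493$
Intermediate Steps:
$N{\left(b,x \right)} = 21 - 3 b x$ ($N{\left(b,x \right)} = 21 - 3 \left(b x + 0\right) = 21 - 3 b x$)
$1817 N{\left(8,-17 \right)} = 1817 \left(21 - 24 \left(-17\right)\right) = 1817 \left(21 + 408\right) = 1817 \cdot 429 = 779493$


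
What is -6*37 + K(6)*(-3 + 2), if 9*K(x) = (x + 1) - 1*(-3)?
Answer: -2008/9 ≈ -223.11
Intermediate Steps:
K(x) = 4/9 + x/9 (K(x) = ((x + 1) - 1*(-3))/9 = ((1 + x) + 3)/9 = (4 + x)/9 = 4/9 + x/9)
-6*37 + K(6)*(-3 + 2) = -6*37 + (4/9 + (⅑)*6)*(-3 + 2) = -222 + (4/9 + ⅔)*(-1) = -222 + (10/9)*(-1) = -222 - 10/9 = -2008/9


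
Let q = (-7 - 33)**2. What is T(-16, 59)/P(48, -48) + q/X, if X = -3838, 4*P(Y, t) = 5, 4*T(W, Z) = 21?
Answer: 36299/9595 ≈ 3.7831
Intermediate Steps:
T(W, Z) = 21/4 (T(W, Z) = (1/4)*21 = 21/4)
q = 1600 (q = (-40)**2 = 1600)
P(Y, t) = 5/4 (P(Y, t) = (1/4)*5 = 5/4)
T(-16, 59)/P(48, -48) + q/X = 21/(4*(5/4)) + 1600/(-3838) = (21/4)*(4/5) + 1600*(-1/3838) = 21/5 - 800/1919 = 36299/9595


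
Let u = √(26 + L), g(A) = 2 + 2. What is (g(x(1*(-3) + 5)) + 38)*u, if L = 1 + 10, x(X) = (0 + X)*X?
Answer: 42*√37 ≈ 255.48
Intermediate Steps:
x(X) = X² (x(X) = X*X = X²)
g(A) = 4
L = 11
u = √37 (u = √(26 + 11) = √37 ≈ 6.0828)
(g(x(1*(-3) + 5)) + 38)*u = (4 + 38)*√37 = 42*√37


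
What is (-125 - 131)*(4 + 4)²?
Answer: -16384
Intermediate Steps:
(-125 - 131)*(4 + 4)² = -256*8² = -256*64 = -16384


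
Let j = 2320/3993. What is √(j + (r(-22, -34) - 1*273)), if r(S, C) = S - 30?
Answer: 509*I*√165/363 ≈ 18.012*I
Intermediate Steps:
j = 2320/3993 (j = 2320*(1/3993) = 2320/3993 ≈ 0.58102)
r(S, C) = -30 + S
√(j + (r(-22, -34) - 1*273)) = √(2320/3993 + ((-30 - 22) - 1*273)) = √(2320/3993 + (-52 - 273)) = √(2320/3993 - 325) = √(-1295405/3993) = 509*I*√165/363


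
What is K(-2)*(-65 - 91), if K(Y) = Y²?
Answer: -624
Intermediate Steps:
K(-2)*(-65 - 91) = (-2)²*(-65 - 91) = 4*(-156) = -624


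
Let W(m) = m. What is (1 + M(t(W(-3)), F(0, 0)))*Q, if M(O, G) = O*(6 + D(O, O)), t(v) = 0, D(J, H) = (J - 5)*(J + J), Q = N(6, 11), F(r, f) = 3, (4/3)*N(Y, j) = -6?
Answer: -9/2 ≈ -4.5000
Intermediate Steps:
N(Y, j) = -9/2 (N(Y, j) = (¾)*(-6) = -9/2)
Q = -9/2 ≈ -4.5000
D(J, H) = 2*J*(-5 + J) (D(J, H) = (-5 + J)*(2*J) = 2*J*(-5 + J))
M(O, G) = O*(6 + 2*O*(-5 + O))
(1 + M(t(W(-3)), F(0, 0)))*Q = (1 + 2*0*(3 + 0*(-5 + 0)))*(-9/2) = (1 + 2*0*(3 + 0*(-5)))*(-9/2) = (1 + 2*0*(3 + 0))*(-9/2) = (1 + 2*0*3)*(-9/2) = (1 + 0)*(-9/2) = 1*(-9/2) = -9/2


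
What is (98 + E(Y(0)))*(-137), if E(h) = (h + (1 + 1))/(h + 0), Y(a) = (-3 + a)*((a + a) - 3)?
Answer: -122341/9 ≈ -13593.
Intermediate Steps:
Y(a) = (-3 + a)*(-3 + 2*a) (Y(a) = (-3 + a)*(2*a - 3) = (-3 + a)*(-3 + 2*a))
E(h) = (2 + h)/h (E(h) = (h + 2)/h = (2 + h)/h)
(98 + E(Y(0)))*(-137) = (98 + (2 + (9 - 9*0 + 2*0²))/(9 - 9*0 + 2*0²))*(-137) = (98 + (2 + (9 + 0 + 2*0))/(9 + 0 + 2*0))*(-137) = (98 + (2 + (9 + 0 + 0))/(9 + 0 + 0))*(-137) = (98 + (2 + 9)/9)*(-137) = (98 + (⅑)*11)*(-137) = (98 + 11/9)*(-137) = (893/9)*(-137) = -122341/9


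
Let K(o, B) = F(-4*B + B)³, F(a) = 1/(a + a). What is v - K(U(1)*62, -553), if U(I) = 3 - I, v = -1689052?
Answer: -61698153296866465/36528273432 ≈ -1.6891e+6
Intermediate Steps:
F(a) = 1/(2*a)
K(o, B) = -1/(216*B³) (K(o, B) = (1/(2*(-4*B + B)))³ = (1/(2*((-3*B))))³ = ((-1/(3*B))/2)³ = (-1/(6*B))³ = -1/(216*B³))
v - K(U(1)*62, -553) = -1689052 - (-1)/(216*(-553)³) = -1689052 - (-1)*(-1)/(216*169112377) = -1689052 - 1*1/36528273432 = -1689052 - 1/36528273432 = -61698153296866465/36528273432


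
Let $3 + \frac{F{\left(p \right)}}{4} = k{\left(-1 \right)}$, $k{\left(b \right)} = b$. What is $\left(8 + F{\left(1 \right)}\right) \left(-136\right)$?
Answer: $1088$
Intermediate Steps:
$F{\left(p \right)} = -16$ ($F{\left(p \right)} = -12 + 4 \left(-1\right) = -12 - 4 = -16$)
$\left(8 + F{\left(1 \right)}\right) \left(-136\right) = \left(8 - 16\right) \left(-136\right) = \left(-8\right) \left(-136\right) = 1088$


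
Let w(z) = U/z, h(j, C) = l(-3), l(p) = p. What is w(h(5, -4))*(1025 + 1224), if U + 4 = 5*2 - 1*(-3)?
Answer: -6747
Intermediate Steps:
h(j, C) = -3
U = 9 (U = -4 + (5*2 - 1*(-3)) = -4 + (10 + 3) = -4 + 13 = 9)
w(z) = 9/z
w(h(5, -4))*(1025 + 1224) = (9/(-3))*(1025 + 1224) = (9*(-⅓))*2249 = -3*2249 = -6747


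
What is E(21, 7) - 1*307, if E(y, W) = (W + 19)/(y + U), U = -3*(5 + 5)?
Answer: -2789/9 ≈ -309.89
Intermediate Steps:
U = -30 (U = -3*10 = -30)
E(y, W) = (19 + W)/(-30 + y) (E(y, W) = (W + 19)/(y - 30) = (19 + W)/(-30 + y))
E(21, 7) - 1*307 = (19 + 7)/(-30 + 21) - 1*307 = 26/(-9) - 307 = -⅑*26 - 307 = -26/9 - 307 = -2789/9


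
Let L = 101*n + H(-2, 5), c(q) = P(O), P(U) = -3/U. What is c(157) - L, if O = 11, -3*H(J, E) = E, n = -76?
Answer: 253354/33 ≈ 7677.4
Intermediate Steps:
H(J, E) = -E/3
c(q) = -3/11
L = -23033/3 (L = 101*(-76) - ⅓*5 = -7676 - 5/3 = -23033/3 ≈ -7677.7)
c(157) - L = -3/11 - 1*(-23033/3) = -3/11 + 23033/3 = 253354/33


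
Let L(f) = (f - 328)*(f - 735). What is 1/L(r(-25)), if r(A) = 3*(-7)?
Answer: 1/263844 ≈ 3.7901e-6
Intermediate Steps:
r(A) = -21
L(f) = (-735 + f)*(-328 + f) (L(f) = (-328 + f)*(-735 + f) = (-735 + f)*(-328 + f))
1/L(r(-25)) = 1/(241080 + (-21)² - 1063*(-21)) = 1/(241080 + 441 + 22323) = 1/263844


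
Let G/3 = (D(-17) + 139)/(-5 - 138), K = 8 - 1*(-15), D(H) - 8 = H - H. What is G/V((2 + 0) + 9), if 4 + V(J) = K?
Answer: -441/2717 ≈ -0.16231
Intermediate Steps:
D(H) = 8 (D(H) = 8 + (H - H) = 8 + 0 = 8)
K = 23 (K = 8 + 15 = 23)
V(J) = 19 (V(J) = -4 + 23 = 19)
G = -441/143 (G = 3*((8 + 139)/(-5 - 138)) = 3*(147/(-143)) = 3*(147*(-1/143)) = 3*(-147/143) = -441/143 ≈ -3.0839)
G/V((2 + 0) + 9) = -441/143/19 = -441/143*1/19 = -441/2717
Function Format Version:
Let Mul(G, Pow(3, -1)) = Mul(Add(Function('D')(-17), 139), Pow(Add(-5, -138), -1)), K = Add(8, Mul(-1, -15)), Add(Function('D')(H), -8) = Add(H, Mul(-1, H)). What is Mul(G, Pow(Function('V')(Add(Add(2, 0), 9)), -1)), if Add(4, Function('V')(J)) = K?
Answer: Rational(-441, 2717) ≈ -0.16231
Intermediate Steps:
Function('D')(H) = 8 (Function('D')(H) = Add(8, Add(H, Mul(-1, H))) = Add(8, 0) = 8)
K = 23 (K = Add(8, 15) = 23)
Function('V')(J) = 19 (Function('V')(J) = Add(-4, 23) = 19)
G = Rational(-441, 143) (G = Mul(3, Mul(Add(8, 139), Pow(Add(-5, -138), -1))) = Mul(3, Mul(147, Pow(-143, -1))) = Mul(3, Mul(147, Rational(-1, 143))) = Mul(3, Rational(-147, 143)) = Rational(-441, 143) ≈ -3.0839)
Mul(G, Pow(Function('V')(Add(Add(2, 0), 9)), -1)) = Mul(Rational(-441, 143), Pow(19, -1)) = Mul(Rational(-441, 143), Rational(1, 19)) = Rational(-441, 2717)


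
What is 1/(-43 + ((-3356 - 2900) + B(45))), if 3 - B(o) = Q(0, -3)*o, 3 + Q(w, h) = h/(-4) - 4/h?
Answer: -4/25019 ≈ -0.00015988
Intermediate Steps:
Q(w, h) = -3 - 4/h - h/4 (Q(w, h) = -3 + (h/(-4) - 4/h) = -3 + (h*(-¼) - 4/h) = -3 + (-h/4 - 4/h) = -3 + (-4/h - h/4) = -3 - 4/h - h/4)
B(o) = 3 + 11*o/12 (B(o) = 3 - (-3 - 4/(-3) - ¼*(-3))*o = 3 - (-3 - 4*(-⅓) + ¾)*o = 3 - (-3 + 4/3 + ¾)*o = 3 - (-11)*o/12 = 3 + 11*o/12)
1/(-43 + ((-3356 - 2900) + B(45))) = 1/(-43 + ((-3356 - 2900) + (3 + (11/12)*45))) = 1/(-43 + (-6256 + (3 + 165/4))) = 1/(-43 + (-6256 + 177/4)) = 1/(-43 - 24847/4) = 1/(-25019/4) = -4/25019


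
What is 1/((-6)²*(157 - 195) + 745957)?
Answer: 1/744589 ≈ 1.3430e-6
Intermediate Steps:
1/((-6)²*(157 - 195) + 745957) = 1/(36*(-38) + 745957) = 1/(-1368 + 745957) = 1/744589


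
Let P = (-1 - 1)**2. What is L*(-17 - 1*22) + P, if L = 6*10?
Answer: -2336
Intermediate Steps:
L = 60
P = 4 (P = (-2)**2 = 4)
L*(-17 - 1*22) + P = 60*(-17 - 1*22) + 4 = 60*(-17 - 22) + 4 = 60*(-39) + 4 = -2340 + 4 = -2336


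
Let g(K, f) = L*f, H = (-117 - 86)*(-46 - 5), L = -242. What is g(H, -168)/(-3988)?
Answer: -10164/997 ≈ -10.195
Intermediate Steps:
H = 10353 (H = -203*(-51) = 10353)
g(K, f) = -242*f
g(H, -168)/(-3988) = -242*(-168)/(-3988) = 40656*(-1/3988) = -10164/997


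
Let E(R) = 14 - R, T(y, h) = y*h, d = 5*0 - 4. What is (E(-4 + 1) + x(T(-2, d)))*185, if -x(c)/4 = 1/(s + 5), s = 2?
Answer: 21275/7 ≈ 3039.3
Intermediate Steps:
d = -4 (d = 0 - 4 = -4)
T(y, h) = h*y
x(c) = -4/7 (x(c) = -4/(2 + 5) = -4/7)
(E(-4 + 1) + x(T(-2, d)))*185 = ((14 - (-4 + 1)) - 4/7)*185 = ((14 - 1*(-3)) - 4/7)*185 = ((14 + 3) - 4/7)*185 = (17 - 4/7)*185 = (115/7)*185 = 21275/7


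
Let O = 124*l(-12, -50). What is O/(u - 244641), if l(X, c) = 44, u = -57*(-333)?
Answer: -1364/56415 ≈ -0.024178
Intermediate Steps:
u = 18981
O = 5456 (O = 124*44 = 5456)
O/(u - 244641) = 5456/(18981 - 244641) = 5456/(-225660) = 5456*(-1/225660) = -1364/56415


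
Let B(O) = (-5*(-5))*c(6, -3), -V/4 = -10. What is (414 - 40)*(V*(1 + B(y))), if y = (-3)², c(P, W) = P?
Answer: 2258960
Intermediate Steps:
V = 40 (V = -4*(-10) = 40)
y = 9
B(O) = 150 (B(O) = -5*(-5)*6 = 25*6 = 150)
(414 - 40)*(V*(1 + B(y))) = (414 - 40)*(40*(1 + 150)) = 374*(40*151) = 374*6040 = 2258960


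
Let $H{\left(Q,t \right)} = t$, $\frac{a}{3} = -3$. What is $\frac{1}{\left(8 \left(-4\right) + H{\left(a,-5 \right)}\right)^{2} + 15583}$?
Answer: $\frac{1}{16952} \approx 5.899 \cdot 10^{-5}$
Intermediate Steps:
$a = -9$ ($a = 3 \left(-3\right) = -9$)
$\frac{1}{\left(8 \left(-4\right) + H{\left(a,-5 \right)}\right)^{2} + 15583} = \frac{1}{\left(8 \left(-4\right) - 5\right)^{2} + 15583} = \frac{1}{\left(-32 - 5\right)^{2} + 15583} = \frac{1}{\left(-37\right)^{2} + 15583} = \frac{1}{1369 + 15583} = \frac{1}{16952}$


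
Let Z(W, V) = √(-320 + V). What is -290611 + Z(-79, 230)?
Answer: -290611 + 3*I*√10 ≈ -2.9061e+5 + 9.4868*I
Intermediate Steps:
-290611 + Z(-79, 230) = -290611 + √(-320 + 230) = -290611 + √(-90) = -290611 + 3*I*√10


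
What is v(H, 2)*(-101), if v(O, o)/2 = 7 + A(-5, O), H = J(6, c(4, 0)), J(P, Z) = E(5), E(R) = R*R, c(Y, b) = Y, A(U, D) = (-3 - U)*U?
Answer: 606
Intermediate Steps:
A(U, D) = U*(-3 - U)
E(R) = R²
J(P, Z) = 25 (J(P, Z) = 5² = 25)
H = 25
v(O, o) = -6 (v(O, o) = 2*(7 - 1*(-5)*(3 - 5)) = 2*(7 - 1*(-5)*(-2)) = 2*(7 - 10) = 2*(-3) = -6)
v(H, 2)*(-101) = -6*(-101) = 606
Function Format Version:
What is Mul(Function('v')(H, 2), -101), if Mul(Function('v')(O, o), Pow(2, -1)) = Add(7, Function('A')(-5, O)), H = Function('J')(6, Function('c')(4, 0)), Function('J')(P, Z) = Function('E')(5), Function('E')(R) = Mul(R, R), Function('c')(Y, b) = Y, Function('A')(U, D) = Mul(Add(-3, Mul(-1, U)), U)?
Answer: 606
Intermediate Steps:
Function('A')(U, D) = Mul(U, Add(-3, Mul(-1, U)))
Function('E')(R) = Pow(R, 2)
Function('J')(P, Z) = 25 (Function('J')(P, Z) = Pow(5, 2) = 25)
H = 25
Function('v')(O, o) = -6 (Function('v')(O, o) = Mul(2, Add(7, Mul(-1, -5, Add(3, -5)))) = Mul(2, Add(7, Mul(-1, -5, -2))) = Mul(2, Add(7, -10)) = Mul(2, -3) = -6)
Mul(Function('v')(H, 2), -101) = Mul(-6, -101) = 606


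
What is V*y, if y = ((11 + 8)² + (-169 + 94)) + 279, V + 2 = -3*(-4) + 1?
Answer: 6215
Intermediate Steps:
V = 11 (V = -2 + (-3*(-4) + 1) = -2 + (12 + 1) = -2 + 13 = 11)
y = 565 (y = (19² - 75) + 279 = (361 - 75) + 279 = 286 + 279 = 565)
V*y = 11*565 = 6215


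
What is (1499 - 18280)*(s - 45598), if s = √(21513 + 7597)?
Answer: 765180038 - 16781*√29110 ≈ 7.6232e+8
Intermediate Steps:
s = √29110 ≈ 170.62
(1499 - 18280)*(s - 45598) = (1499 - 18280)*(√29110 - 45598) = -16781*(-45598 + √29110) = 765180038 - 16781*√29110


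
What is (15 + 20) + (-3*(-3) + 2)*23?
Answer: 288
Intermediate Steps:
(15 + 20) + (-3*(-3) + 2)*23 = 35 + (9 + 2)*23 = 35 + 11*23 = 35 + 253 = 288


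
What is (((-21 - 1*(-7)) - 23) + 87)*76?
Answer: 3800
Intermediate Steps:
(((-21 - 1*(-7)) - 23) + 87)*76 = (((-21 + 7) - 23) + 87)*76 = ((-14 - 23) + 87)*76 = (-37 + 87)*76 = 50*76 = 3800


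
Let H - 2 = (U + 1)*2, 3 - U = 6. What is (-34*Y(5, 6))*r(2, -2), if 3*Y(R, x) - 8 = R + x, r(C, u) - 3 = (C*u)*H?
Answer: -7106/3 ≈ -2368.7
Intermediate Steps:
U = -3 (U = 3 - 1*6 = 3 - 6 = -3)
H = -2 (H = 2 + (-3 + 1)*2 = 2 - 2*2 = 2 - 4 = -2)
r(C, u) = 3 - 2*C*u (r(C, u) = 3 + (C*u)*(-2) = 3 - 2*C*u)
Y(R, x) = 8/3 + R/3 + x/3 (Y(R, x) = 8/3 + (R + x)/3 = 8/3 + (R/3 + x/3) = 8/3 + R/3 + x/3)
(-34*Y(5, 6))*r(2, -2) = (-34*(8/3 + (⅓)*5 + (⅓)*6))*(3 - 2*2*(-2)) = (-34*(8/3 + 5/3 + 2))*(3 + 8) = -34*19/3*11 = -646/3*11 = -7106/3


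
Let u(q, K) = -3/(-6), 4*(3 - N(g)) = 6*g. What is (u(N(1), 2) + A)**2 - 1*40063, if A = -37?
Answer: -154923/4 ≈ -38731.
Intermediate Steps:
N(g) = 3 - 3*g/2
u(q, K) = 1/2 (u(q, K) = -3*(-1/6) = 1/2)
(u(N(1), 2) + A)**2 - 1*40063 = (1/2 - 37)**2 - 1*40063 = (-73/2)**2 - 40063 = 5329/4 - 40063 = -154923/4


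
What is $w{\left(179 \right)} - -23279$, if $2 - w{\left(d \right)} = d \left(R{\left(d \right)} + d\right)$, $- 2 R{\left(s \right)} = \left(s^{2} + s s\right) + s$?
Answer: $\frac{11485199}{2} \approx 5.7426 \cdot 10^{6}$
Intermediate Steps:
$R{\left(s \right)} = - s^{2} - \frac{s}{2}$ ($R{\left(s \right)} = - \frac{\left(s^{2} + s s\right) + s}{2} = - \frac{\left(s^{2} + s^{2}\right) + s}{2} = - \frac{2 s^{2} + s}{2} = - \frac{s + 2 s^{2}}{2} = - s^{2} - \frac{s}{2}$)
$w{\left(d \right)} = 2 - d \left(d - d \left(\frac{1}{2} + d\right)\right)$ ($w{\left(d \right)} = 2 - d \left(- d \left(\frac{1}{2} + d\right) + d\right) = 2 - d \left(d - d \left(\frac{1}{2} + d\right)\right)$)
$w{\left(179 \right)} - -23279 = \left(2 + 179^{3} - \frac{179^{2}}{2}\right) - -23279 = \left(2 + 5735339 - \frac{32041}{2}\right) + 23279 = \frac{11438641}{2} + 23279 = \frac{11485199}{2}$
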